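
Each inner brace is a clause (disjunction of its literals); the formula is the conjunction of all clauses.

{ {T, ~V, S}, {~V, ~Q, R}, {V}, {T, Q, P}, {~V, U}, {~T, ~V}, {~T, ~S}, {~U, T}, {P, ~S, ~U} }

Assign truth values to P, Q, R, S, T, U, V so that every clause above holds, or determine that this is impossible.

From the singleton clause (V), V = 1.
From the singleton clause (U), U = 1.
From the singleton clause (~T), T = 0.
Now (T) is unsatisfied and unit — conflict.

UNSATISFIABLE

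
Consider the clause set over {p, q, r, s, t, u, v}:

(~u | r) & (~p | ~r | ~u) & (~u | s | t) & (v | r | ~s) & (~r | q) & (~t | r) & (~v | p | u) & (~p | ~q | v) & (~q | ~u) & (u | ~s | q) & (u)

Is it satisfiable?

No

(u) alone gives u = 1.
(r) alone gives r = 1.
(~p) alone gives p = 0.
(q) alone gives q = 1.
That conflicts with the unit clause (~q).
No assignment satisfies every clause.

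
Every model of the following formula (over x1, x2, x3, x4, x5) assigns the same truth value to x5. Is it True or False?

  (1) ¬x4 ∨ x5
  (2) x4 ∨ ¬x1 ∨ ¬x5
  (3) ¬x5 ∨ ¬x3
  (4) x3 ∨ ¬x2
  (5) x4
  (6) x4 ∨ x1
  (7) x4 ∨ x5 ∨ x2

True

Suppose x5 = False.
Unit clause (¬x4) forces x4 = False.
That conflicts with the unit clause (x4).
So every satisfying assignment has x5 = True.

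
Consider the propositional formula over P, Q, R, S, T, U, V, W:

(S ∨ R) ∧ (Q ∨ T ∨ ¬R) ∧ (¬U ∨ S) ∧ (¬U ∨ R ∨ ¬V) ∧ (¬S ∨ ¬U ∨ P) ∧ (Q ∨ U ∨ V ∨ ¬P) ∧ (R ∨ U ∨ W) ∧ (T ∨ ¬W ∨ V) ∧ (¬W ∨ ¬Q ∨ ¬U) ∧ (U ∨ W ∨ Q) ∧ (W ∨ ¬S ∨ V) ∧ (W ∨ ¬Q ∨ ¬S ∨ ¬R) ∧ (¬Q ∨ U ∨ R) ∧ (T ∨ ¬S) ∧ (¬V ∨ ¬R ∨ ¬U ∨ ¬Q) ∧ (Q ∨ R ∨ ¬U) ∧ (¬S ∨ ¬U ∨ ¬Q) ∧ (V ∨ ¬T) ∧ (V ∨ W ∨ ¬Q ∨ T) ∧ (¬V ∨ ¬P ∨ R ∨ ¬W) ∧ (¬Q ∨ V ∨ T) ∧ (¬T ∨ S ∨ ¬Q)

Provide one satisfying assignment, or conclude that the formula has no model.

P=True,  Q=False,  R=True,  S=True,  T=True,  U=True,  V=True,  W=False

Branch on S: set S = True.
Unit clause (T) forces T = True.
Unit clause (V) forces V = True.
Branch on U: set U = True.
Unit clause (R) forces R = True.
Unit clause (P) forces P = True.
Unit clause (¬Q) forces Q = False.
Every clause is now satisfied; W is unconstrained.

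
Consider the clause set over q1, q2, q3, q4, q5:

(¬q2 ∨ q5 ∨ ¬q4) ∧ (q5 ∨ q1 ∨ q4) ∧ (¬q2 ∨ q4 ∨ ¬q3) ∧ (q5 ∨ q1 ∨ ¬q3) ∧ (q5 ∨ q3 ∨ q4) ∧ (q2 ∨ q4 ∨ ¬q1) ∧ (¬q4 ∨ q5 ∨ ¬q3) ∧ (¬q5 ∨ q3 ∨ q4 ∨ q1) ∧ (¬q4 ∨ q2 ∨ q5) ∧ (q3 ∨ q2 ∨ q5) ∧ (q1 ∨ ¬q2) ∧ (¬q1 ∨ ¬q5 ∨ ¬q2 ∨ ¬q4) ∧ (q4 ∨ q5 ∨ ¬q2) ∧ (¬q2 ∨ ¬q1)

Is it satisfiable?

Satisfiable

Branch on q1: set q1 = False.
From the singleton clause (¬q2), q2 = False.
Branch on q5: set q5 = True.
Branch on q3: set q3 = False.
From the singleton clause (q4), q4 = True.
All clauses are satisfied.
A satisfying assignment: q1=False,  q2=False,  q3=False,  q4=True,  q5=True.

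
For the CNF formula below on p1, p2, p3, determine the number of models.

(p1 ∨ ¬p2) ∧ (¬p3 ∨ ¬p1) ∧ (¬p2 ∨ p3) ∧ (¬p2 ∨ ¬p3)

There are 2^3 = 8 truth assignments over (p1, p2, p3).
Check each against the 4 clauses (columns in the order p1, p2, p3):
  F F F  ✓ satisfies all
  F F T  ✓ satisfies all
  F T F  ✗ fails (p1 ∨ ¬p2)
  F T T  ✗ fails (p1 ∨ ¬p2)
  T F F  ✓ satisfies all
  T F T  ✗ fails (¬p3 ∨ ¬p1)
  T T F  ✗ fails (¬p2 ∨ p3)
  T T T  ✗ fails (¬p3 ∨ ¬p1)
3 of the 8 rows are models.

3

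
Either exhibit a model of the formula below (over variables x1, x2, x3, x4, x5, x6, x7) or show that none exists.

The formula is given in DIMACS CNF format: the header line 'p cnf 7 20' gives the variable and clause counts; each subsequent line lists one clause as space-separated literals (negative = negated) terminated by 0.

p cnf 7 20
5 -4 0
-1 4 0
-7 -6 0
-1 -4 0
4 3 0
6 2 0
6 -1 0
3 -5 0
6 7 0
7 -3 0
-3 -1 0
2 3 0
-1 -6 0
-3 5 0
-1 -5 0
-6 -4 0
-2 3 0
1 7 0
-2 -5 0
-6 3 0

Try x5 = True.
(x3) alone gives x3 = True.
(x7) alone gives x7 = True.
(¬x6) alone gives x6 = False.
(x2) alone gives x2 = True.
But (¬x2) is also a unit clause — contradiction.
So x5 must be the other value — set x5 = False.
(¬x4) alone gives x4 = False.
(¬x1) alone gives x1 = False.
(x3) alone gives x3 = True.
But (¬x3) is also a unit clause — contradiction.
Either choice for x5 ends in contradiction.

UNSATISFIABLE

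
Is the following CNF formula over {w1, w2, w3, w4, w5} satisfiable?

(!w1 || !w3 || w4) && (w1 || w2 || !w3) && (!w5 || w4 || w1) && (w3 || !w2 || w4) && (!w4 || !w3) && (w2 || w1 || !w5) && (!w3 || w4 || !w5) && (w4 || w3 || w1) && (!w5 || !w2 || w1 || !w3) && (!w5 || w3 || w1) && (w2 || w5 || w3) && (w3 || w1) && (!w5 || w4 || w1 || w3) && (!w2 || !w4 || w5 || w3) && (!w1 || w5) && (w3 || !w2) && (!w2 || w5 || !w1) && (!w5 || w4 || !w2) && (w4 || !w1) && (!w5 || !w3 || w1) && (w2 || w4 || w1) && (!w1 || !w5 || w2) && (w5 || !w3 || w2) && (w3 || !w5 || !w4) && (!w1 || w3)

Yes

Suppose w4 = false.
Unit clause (!w1) forces w1 = false.
Unit clause (!w5) forces w5 = false.
Unit clause (w3) forces w3 = true.
Unit clause (w2) forces w2 = true.
This assignment satisfies each clause.
A satisfying assignment: w1 ↦ false; w2 ↦ true; w3 ↦ true; w4 ↦ false; w5 ↦ false.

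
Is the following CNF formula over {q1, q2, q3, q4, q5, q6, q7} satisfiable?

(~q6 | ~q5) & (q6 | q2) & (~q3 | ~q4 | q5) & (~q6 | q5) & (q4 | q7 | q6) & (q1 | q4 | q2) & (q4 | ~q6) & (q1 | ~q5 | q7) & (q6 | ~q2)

Suppose q6 = 0.
From the singleton clause (q2), q2 = 1.
Now (~q2) is unsatisfied and unit — conflict.
That branch fails; take q6 = 1 instead.
From the singleton clause (~q5), q5 = 0.
Now (q5) is unsatisfied and unit — conflict.
Both values of q6 lead to a conflict.
No assignment satisfies every clause.

Unsatisfiable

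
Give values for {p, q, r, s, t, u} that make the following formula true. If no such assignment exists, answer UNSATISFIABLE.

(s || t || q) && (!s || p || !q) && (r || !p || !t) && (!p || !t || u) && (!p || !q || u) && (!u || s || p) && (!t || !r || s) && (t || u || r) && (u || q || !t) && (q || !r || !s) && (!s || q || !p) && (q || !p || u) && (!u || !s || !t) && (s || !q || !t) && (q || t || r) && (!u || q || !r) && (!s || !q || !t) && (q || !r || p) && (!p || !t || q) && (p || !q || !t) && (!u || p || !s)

Suppose s = true.
Suppose p = true.
From the singleton clause (q), q = true.
From the singleton clause (u), u = true.
From the singleton clause (!t), t = false.
No clause remains; r is free.

p: true; q: true; r: false; s: true; t: false; u: true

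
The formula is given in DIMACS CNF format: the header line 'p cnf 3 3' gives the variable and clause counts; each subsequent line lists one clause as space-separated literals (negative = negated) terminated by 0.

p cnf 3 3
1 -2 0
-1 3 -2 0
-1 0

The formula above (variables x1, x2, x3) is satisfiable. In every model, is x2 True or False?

False

Suppose x2 = True.
Unit clause (x1) forces x1 = True.
But (¬x1) is also a unit clause — contradiction.
So every satisfying assignment has x2 = False.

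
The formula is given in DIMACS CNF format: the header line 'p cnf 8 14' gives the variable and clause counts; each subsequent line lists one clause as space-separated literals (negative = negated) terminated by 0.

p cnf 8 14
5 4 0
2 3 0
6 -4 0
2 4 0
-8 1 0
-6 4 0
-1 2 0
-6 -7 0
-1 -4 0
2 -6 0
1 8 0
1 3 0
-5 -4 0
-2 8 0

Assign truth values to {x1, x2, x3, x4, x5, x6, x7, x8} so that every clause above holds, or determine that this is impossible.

x1=True, x2=True, x3=False, x4=False, x5=True, x6=False, x7=False, x8=True

Suppose x5 = True.
Unit clause (¬x4) forces x4 = False.
Unit clause (x2) forces x2 = True.
Unit clause (¬x6) forces x6 = False.
Unit clause (x8) forces x8 = True.
Unit clause (x1) forces x1 = True.
No clause remains; x3, x7 are free.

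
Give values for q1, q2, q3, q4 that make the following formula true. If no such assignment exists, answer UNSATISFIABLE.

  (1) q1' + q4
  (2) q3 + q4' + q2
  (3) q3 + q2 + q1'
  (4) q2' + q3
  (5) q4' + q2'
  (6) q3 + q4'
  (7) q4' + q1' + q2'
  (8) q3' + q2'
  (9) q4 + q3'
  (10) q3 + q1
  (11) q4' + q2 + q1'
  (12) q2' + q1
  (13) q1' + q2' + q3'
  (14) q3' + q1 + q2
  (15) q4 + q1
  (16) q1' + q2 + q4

Suppose q1 = 0.
From the singleton clause (q3), q3 = 1.
From the singleton clause (q2'), q2 = 0.
Now (q2) is unsatisfied and unit — conflict.
Backtrack on q1: now try q1 = 1.
From the singleton clause (q4), q4 = 1.
From the singleton clause (q2'), q2 = 0.
Now (q2) is unsatisfied and unit — conflict.
Neither q1 = 1 nor q1 = 0 works.

UNSATISFIABLE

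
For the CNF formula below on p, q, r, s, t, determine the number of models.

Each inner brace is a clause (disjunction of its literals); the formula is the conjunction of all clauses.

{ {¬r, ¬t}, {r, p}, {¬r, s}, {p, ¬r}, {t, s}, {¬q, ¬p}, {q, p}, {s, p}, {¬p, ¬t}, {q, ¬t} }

There are 2^5 = 32 truth assignments over (p, q, r, s, t).
Split on s. With s = True, the clauses containing s are satisfied and ¬s drops from the rest; 2 of the 2^4 = 16 assignments to the other variables satisfy what remains.
With s = False, by the same count on the reduced clause set, 0 assignments work.
Total: 2 + 0 = 2.

2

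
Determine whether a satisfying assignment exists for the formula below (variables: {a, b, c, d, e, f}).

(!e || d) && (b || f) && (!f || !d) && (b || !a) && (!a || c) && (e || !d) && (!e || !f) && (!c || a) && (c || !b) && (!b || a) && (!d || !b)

Yes

Try e = false.
The clause (!d) is unit, so d = false.
Try b = false.
The clause (f) is unit, so f = true.
The clause (!a) is unit, so a = false.
The clause (!c) is unit, so c = false.
Every clause now holds.
A satisfying assignment: a ↦ false, b ↦ false, c ↦ false, d ↦ false, e ↦ false, f ↦ true.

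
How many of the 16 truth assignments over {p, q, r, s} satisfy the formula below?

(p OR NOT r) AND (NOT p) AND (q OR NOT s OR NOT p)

4

There are 2^4 = 16 truth assignments over (p, q, r, s).
Check each against the 3 clauses (columns in the order p, q, r, s):
  F F F F  ✓ satisfies all
  F F F T  ✓ satisfies all
  F F T F  ✗ fails (p OR NOT r)
  F F T T  ✗ fails (p OR NOT r)
  F T F F  ✓ satisfies all
  F T F T  ✓ satisfies all
  F T T F  ✗ fails (p OR NOT r)
  F T T T  ✗ fails (p OR NOT r)
  T F F F  ✗ fails (NOT p)
  T F F T  ✗ fails (NOT p)
  T F T F  ✗ fails (NOT p)
  T F T T  ✗ fails (NOT p)
  T T F F  ✗ fails (NOT p)
  T T F T  ✗ fails (NOT p)
  T T T F  ✗ fails (NOT p)
  T T T T  ✗ fails (NOT p)
4 of the 16 rows are models.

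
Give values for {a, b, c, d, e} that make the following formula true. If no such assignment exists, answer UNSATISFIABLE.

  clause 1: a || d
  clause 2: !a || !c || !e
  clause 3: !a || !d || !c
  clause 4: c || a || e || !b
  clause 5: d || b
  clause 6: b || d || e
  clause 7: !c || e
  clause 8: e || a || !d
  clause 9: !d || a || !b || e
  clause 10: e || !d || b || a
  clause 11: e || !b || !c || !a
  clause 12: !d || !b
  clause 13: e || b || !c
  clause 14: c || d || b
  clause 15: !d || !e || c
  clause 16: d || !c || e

a ↦ true,  b ↦ true,  c ↦ false,  d ↦ false,  e ↦ false

Case a = true:
Case c = false:
Case d = false:
The clause (b) is unit, so b = true.
No clause remains; e is free.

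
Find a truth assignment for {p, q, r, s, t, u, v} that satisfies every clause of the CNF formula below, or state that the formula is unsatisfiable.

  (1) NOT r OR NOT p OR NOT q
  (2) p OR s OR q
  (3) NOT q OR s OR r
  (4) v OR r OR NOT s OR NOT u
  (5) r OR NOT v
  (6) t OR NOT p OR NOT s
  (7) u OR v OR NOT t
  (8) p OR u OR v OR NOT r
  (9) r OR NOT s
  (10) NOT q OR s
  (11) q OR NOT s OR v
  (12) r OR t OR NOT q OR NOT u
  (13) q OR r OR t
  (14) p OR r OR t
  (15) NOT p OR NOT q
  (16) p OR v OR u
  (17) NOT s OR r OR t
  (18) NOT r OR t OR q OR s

p=false,  q=false,  r=true,  s=true,  t=true,  u=true,  v=true

Try r = true.
Try p = false.
Try s = true.
Try u = true.
Try q = false.
(v) alone gives v = true.
Every clause is now satisfied; t is unconstrained.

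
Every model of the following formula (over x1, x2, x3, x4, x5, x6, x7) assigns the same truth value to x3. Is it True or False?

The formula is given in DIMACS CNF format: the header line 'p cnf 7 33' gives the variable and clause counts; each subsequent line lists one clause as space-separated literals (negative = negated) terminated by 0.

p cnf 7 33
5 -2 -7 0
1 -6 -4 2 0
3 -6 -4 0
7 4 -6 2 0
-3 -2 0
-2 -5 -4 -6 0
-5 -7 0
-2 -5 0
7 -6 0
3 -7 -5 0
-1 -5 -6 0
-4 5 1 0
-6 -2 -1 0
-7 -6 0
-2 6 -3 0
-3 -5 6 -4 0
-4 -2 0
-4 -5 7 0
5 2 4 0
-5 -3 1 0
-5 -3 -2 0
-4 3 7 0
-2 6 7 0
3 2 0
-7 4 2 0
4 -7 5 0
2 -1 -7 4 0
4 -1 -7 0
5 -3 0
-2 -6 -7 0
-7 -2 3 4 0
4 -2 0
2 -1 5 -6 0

Suppose x3 = False.
Unit clause (x2) forces x2 = True.
Unit clause (¬x5) forces x5 = False.
Unit clause (¬x7) forces x7 = False.
Unit clause (¬x6) forces x6 = False.
But (x6) is also a unit clause — contradiction.
So every satisfying assignment has x3 = True.

True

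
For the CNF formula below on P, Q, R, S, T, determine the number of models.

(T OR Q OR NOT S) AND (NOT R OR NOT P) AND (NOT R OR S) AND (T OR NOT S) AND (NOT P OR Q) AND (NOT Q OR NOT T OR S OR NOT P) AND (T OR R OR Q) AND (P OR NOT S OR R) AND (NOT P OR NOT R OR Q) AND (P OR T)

6

There are 2^5 = 32 truth assignments over (P, Q, R, S, T).
Split on P. With P = true, the clauses containing P are satisfied and NOT P drops from the rest; 2 of the 2^4 = 16 assignments to the other variables satisfy what remains.
With P = false, by the same count on the reduced clause set, 4 assignments work.
Total: 2 + 4 = 6.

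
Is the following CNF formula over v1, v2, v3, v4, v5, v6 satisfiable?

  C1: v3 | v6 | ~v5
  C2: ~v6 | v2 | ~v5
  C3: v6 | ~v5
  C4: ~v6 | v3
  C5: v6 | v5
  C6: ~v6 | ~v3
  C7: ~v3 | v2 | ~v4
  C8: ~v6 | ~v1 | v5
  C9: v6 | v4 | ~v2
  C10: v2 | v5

Case v6 = 1:
(v3) alone gives v3 = 1.
Now (~v3) is unsatisfied and unit — conflict.
That branch fails; take v6 = 0 instead.
(~v5) alone gives v5 = 0.
Now (v5) is unsatisfied and unit — conflict.
Either choice for v6 ends in contradiction.
No assignment satisfies every clause.

No, unsatisfiable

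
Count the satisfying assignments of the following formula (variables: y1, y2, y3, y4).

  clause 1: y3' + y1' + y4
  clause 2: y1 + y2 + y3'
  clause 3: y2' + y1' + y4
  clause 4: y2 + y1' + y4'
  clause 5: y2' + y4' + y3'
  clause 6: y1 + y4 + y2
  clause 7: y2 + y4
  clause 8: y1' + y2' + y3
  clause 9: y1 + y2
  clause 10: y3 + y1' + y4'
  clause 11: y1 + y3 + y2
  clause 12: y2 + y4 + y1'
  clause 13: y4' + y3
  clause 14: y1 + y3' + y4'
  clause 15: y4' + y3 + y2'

2

There are 2^4 = 16 truth assignments over (y1, y2, y3, y4).
Check each against the 15 clauses (columns in the order y1, y2, y3, y4):
  F F F F  ✗ fails (y1 + y4 + y2)
  F F F T  ✗ fails (y1 + y2)
  F F T F  ✗ fails (y1 + y2 + y3')
  F F T T  ✗ fails (y1 + y2 + y3')
  F T F F  ✓ satisfies all
  F T F T  ✗ fails (y4' + y3)
  F T T F  ✓ satisfies all
  F T T T  ✗ fails (y2' + y4' + y3')
  T F F F  ✗ fails (y2 + y4)
  T F F T  ✗ fails (y2 + y1' + y4')
  T F T F  ✗ fails (y3' + y1' + y4)
  T F T T  ✗ fails (y2 + y1' + y4')
  T T F F  ✗ fails (y2' + y1' + y4)
  T T F T  ✗ fails (y1' + y2' + y3)
  T T T F  ✗ fails (y3' + y1' + y4)
  T T T T  ✗ fails (y2' + y4' + y3')
2 of the 16 rows are models.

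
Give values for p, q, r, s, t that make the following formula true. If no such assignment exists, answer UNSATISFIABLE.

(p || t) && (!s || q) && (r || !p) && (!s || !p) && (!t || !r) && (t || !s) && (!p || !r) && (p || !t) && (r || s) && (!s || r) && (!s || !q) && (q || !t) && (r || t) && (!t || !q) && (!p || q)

Suppose p = true.
The clause (r) is unit, so r = true.
Now (!r) is unsatisfied and unit — conflict.
That branch fails; take p = false instead.
The clause (t) is unit, so t = true.
Now (!t) is unsatisfied and unit — conflict.
Both values of p lead to a conflict.

UNSATISFIABLE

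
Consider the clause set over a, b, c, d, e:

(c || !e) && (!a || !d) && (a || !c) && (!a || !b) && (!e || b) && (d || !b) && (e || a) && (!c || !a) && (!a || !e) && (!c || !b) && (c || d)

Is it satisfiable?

No, unsatisfiable

Case c = true:
From the singleton clause (a), a = true.
But (!a) is also a unit clause — contradiction.
Undo c and try c = false.
From the singleton clause (!e), e = false.
From the singleton clause (a), a = true.
From the singleton clause (!d), d = false.
But (d) is also a unit clause — contradiction.
Neither c = true nor c = false works.
No assignment satisfies every clause.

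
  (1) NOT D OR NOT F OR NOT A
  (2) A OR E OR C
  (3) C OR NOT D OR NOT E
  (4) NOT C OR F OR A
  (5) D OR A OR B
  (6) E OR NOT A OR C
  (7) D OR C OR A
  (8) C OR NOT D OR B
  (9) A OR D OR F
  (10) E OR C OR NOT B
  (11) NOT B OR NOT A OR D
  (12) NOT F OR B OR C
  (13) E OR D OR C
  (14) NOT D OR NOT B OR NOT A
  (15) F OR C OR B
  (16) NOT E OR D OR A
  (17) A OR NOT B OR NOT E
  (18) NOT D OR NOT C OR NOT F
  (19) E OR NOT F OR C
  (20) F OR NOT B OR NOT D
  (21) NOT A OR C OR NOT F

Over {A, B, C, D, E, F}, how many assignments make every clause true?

7

There are 2^6 = 64 truth assignments over (A, B, C, D, E, F).
Split on B. With B = true, the clauses containing B are satisfied and NOT B drops from the rest; 1 of the 2^5 = 32 assignments to the other variables satisfy what remains.
With B = false, by the same count on the reduced clause set, 6 assignments work.
(One model: A=F, B=T, C=T, D=F, E=F, F=T.)
Total: 1 + 6 = 7.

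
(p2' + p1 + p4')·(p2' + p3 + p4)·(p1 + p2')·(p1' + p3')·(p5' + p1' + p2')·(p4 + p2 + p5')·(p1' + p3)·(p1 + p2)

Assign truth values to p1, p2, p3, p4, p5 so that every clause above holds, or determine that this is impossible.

UNSATISFIABLE

Branch on p1: set p1 = 1.
The clause (p3') is unit, so p3 = 0.
Now (p3) is unsatisfied and unit — conflict.
Undo p1 and try p1 = 0.
The clause (p2') is unit, so p2 = 0.
Now (p2) is unsatisfied and unit — conflict.
Either choice for p1 ends in contradiction.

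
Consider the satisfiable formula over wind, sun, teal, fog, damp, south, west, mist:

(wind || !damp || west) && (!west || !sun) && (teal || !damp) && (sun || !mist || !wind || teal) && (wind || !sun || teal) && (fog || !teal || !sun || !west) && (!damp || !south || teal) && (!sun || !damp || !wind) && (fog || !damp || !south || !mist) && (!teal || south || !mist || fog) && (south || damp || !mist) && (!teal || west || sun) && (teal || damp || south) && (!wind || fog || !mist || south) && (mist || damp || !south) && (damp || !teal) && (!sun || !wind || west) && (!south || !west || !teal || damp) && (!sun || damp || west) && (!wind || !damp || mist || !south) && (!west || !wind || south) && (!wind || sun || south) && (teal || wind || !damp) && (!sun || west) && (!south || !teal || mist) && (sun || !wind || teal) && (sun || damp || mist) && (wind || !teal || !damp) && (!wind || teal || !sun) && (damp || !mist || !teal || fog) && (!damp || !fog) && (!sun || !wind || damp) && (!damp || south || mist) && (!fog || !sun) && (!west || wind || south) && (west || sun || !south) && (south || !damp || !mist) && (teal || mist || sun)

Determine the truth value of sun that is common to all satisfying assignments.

Suppose sun = true.
Unit clause (!west) forces west = false.
Now (west) is unsatisfied and unit — conflict.
So every satisfying assignment has sun = False.

False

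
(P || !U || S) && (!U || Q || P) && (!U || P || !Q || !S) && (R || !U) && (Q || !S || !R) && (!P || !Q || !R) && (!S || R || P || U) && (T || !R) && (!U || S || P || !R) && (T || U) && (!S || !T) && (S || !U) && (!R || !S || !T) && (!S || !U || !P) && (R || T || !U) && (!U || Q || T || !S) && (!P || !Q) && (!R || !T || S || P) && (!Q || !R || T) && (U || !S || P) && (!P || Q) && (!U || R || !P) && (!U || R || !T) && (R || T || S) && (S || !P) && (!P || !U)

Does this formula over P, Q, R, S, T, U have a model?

Yes

Suppose R = false.
The clause (!U) is unit, so U = false.
The clause (T) is unit, so T = true.
The clause (!S) is unit, so S = false.
The clause (!P) is unit, so P = false.
Every clause is now satisfied; Q is unconstrained.
A satisfying assignment: P=false,  Q=true,  R=false,  S=false,  T=true,  U=false.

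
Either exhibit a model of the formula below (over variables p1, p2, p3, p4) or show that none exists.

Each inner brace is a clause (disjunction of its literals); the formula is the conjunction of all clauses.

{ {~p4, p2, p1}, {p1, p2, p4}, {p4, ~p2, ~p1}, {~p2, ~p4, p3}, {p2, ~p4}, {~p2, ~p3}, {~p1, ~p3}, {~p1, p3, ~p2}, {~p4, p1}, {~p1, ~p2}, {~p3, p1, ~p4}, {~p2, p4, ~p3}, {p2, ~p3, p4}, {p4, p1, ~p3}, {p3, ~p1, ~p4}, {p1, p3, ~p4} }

Suppose p2 = 1.
From the singleton clause (~p3), p3 = 0.
From the singleton clause (~p4), p4 = 0.
From the singleton clause (~p1), p1 = 0.
Every clause now holds.

p1 ↦ 0; p2 ↦ 1; p3 ↦ 0; p4 ↦ 0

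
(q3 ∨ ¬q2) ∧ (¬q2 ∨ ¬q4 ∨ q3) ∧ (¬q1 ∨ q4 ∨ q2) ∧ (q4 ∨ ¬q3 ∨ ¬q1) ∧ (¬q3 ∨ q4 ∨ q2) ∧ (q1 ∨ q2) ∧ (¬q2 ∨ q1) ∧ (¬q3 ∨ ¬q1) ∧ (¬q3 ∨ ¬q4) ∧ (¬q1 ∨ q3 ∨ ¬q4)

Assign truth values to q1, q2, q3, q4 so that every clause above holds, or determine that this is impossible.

Try q3 = True.
The clause (¬q1) is unit, so q1 = False.
The clause (q2) is unit, so q2 = True.
But (¬q2) is also a unit clause — contradiction.
Backtrack on q3: now try q3 = False.
The clause (¬q2) is unit, so q2 = False.
The clause (q1) is unit, so q1 = True.
The clause (q4) is unit, so q4 = True.
But (¬q4) is also a unit clause — contradiction.
Both values of q3 lead to a conflict.

UNSATISFIABLE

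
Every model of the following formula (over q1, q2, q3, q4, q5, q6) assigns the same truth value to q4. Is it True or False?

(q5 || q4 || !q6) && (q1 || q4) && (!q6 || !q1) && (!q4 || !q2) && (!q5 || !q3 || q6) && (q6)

Suppose q4 = false.
(q1) alone gives q1 = true.
(!q6) alone gives q6 = false.
Now (q6) is unsatisfied and unit — conflict.
So every satisfying assignment has q4 = True.

True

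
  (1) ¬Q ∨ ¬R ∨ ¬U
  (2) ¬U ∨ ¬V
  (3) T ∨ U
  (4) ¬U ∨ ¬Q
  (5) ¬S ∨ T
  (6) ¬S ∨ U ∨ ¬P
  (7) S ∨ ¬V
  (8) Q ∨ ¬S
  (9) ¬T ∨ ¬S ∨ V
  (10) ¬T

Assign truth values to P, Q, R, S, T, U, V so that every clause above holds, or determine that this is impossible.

P ↦ True,  Q ↦ False,  R ↦ False,  S ↦ False,  T ↦ False,  U ↦ True,  V ↦ False

Unit clause (¬T) forces T = False.
Unit clause (U) forces U = True.
Unit clause (¬V) forces V = False.
Unit clause (¬Q) forces Q = False.
Unit clause (¬S) forces S = False.
No clause remains; P, R are free.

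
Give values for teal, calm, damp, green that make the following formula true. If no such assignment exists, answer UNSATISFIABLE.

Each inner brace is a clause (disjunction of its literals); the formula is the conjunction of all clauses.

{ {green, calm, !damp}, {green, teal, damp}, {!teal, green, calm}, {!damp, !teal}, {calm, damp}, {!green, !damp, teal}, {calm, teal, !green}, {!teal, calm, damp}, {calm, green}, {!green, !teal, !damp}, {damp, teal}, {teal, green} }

teal: true,  calm: true,  damp: false,  green: true

Try damp = false.
Unit clause (calm) forces calm = true.
Unit clause (teal) forces teal = true.
Every clause is now satisfied; green is unconstrained.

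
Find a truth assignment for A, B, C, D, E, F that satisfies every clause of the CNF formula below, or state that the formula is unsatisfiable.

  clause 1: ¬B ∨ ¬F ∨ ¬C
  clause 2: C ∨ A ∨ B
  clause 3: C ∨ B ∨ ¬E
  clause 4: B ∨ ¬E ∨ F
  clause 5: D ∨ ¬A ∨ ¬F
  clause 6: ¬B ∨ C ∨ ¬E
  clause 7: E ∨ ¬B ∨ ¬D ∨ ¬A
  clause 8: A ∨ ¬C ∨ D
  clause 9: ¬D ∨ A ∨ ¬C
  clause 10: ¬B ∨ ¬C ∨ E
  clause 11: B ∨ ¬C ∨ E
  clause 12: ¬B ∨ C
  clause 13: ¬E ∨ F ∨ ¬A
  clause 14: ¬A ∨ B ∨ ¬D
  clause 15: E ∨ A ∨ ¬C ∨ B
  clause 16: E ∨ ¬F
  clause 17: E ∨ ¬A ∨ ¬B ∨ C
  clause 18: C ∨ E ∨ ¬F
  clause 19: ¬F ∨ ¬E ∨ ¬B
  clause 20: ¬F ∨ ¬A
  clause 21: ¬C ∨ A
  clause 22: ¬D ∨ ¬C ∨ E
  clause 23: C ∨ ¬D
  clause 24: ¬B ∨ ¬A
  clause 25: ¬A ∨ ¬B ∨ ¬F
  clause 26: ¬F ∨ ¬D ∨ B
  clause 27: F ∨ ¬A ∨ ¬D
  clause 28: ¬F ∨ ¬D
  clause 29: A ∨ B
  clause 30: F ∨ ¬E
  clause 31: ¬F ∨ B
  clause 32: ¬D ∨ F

Try B = False.
From the singleton clause (A), A = True.
From the singleton clause (¬D), D = False.
From the singleton clause (¬F), F = False.
From the singleton clause (¬E), E = False.
From the singleton clause (¬C), C = False.
Every clause now holds.

A=True,  B=False,  C=False,  D=False,  E=False,  F=False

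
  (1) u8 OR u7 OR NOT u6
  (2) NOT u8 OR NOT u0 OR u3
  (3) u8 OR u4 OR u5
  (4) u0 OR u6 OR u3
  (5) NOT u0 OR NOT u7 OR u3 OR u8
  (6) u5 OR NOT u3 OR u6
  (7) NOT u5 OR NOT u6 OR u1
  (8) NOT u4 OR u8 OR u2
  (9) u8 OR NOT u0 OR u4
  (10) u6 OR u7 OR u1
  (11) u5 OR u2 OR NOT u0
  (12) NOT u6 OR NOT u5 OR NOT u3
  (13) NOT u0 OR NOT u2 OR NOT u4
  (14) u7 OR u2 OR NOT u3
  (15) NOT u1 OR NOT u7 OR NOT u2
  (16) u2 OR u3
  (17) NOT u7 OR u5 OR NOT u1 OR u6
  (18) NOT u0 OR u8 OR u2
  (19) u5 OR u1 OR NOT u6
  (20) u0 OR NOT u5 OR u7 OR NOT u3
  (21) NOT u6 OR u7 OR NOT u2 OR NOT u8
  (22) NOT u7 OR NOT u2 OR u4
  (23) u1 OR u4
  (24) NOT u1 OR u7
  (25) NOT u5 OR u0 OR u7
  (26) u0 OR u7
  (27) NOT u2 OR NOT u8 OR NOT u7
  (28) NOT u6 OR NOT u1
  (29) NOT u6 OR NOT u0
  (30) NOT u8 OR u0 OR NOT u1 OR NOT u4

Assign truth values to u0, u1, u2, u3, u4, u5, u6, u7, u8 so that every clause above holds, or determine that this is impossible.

u0=false, u1=true, u2=false, u3=true, u4=false, u5=true, u6=false, u7=true, u8=true

Case u2 = false:
(u3) alone gives u3 = true.
(u7) alone gives u7 = true.
Case u5 = true:
(NOT u6) alone gives u6 = false.
Case u4 = false:
(u1) alone gives u1 = true.
Case u8 = true:
All clauses hold; u0 can take either value.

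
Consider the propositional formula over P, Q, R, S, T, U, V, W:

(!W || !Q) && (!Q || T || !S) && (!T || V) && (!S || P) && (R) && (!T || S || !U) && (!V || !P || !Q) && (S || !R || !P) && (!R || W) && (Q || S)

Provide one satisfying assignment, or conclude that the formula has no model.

From the singleton clause (R), R = true.
From the singleton clause (W), W = true.
From the singleton clause (!Q), Q = false.
From the singleton clause (S), S = true.
From the singleton clause (P), P = true.
Suppose T = false.
Every clause is now satisfied; U, V are unconstrained.

P ↦ true, Q ↦ false, R ↦ true, S ↦ true, T ↦ false, U ↦ false, V ↦ false, W ↦ true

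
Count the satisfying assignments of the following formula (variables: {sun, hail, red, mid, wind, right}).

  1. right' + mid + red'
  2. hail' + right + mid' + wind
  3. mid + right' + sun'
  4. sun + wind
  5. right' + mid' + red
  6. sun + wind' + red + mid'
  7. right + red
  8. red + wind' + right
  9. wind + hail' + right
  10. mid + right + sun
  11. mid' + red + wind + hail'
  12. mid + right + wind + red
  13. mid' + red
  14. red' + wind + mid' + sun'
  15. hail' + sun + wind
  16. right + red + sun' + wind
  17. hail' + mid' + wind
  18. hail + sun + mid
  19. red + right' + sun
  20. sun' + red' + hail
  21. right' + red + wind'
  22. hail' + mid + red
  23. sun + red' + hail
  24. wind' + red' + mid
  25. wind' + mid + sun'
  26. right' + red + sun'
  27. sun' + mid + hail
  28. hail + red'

4

There are 2^6 = 64 truth assignments over (sun, hail, red, mid, wind, right).
Split on mid. With mid = 1, the clauses containing mid are satisfied and mid' drops from the rest; 4 of the 2^5 = 32 assignments to the other variables satisfy what remains.
With mid = 0, by the same count on the reduced clause set, 0 assignments work.
(One model: sun=F, hail=T, red=T, mid=T, wind=T, right=F.)
Total: 4 + 0 = 4.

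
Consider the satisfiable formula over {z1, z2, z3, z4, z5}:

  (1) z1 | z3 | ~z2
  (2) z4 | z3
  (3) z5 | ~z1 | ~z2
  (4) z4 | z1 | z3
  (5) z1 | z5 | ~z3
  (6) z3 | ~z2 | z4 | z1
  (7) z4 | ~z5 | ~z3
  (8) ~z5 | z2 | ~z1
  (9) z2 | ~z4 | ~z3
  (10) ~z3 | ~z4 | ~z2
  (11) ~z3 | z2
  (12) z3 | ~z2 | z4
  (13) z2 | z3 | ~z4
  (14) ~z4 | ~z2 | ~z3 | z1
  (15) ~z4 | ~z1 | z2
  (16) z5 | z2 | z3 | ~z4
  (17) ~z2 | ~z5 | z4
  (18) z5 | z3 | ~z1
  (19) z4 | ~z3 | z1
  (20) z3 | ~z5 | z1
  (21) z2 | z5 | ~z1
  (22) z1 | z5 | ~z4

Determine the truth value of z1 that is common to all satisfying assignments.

Suppose z1 = 0.
Try z3 = 1.
Unit clause (z5) forces z5 = 1.
Unit clause (z4) forces z4 = 1.
Unit clause (z2) forces z2 = 1.
That conflicts with the unit clause (~z2).
So z3 must be the other value — set z3 = 0.
Unit clause (~z2) forces z2 = 0.
Unit clause (z4) forces z4 = 1.
That conflicts with the unit clause (~z4).
Both values of z3 lead to a conflict.
So every satisfying assignment has z1 = True.

True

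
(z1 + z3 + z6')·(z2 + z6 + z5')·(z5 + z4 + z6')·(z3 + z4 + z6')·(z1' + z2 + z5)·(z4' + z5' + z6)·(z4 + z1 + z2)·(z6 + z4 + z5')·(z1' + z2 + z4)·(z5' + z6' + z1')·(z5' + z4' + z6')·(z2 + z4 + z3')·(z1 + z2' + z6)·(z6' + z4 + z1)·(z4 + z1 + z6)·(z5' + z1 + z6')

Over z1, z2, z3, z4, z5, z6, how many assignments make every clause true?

10

There are 2^6 = 64 truth assignments over (z1, z2, z3, z4, z5, z6).
Split on z4. With z4 = 1, the clauses containing z4 are satisfied and z4' drops from the rest; 8 of the 2^5 = 32 assignments to the other variables satisfy what remains.
With z4 = 0, by the same count on the reduced clause set, 2 assignments work.
(One model: z1=F, z2=F, z3=F, z4=T, z5=F, z6=F.)
Total: 8 + 2 = 10.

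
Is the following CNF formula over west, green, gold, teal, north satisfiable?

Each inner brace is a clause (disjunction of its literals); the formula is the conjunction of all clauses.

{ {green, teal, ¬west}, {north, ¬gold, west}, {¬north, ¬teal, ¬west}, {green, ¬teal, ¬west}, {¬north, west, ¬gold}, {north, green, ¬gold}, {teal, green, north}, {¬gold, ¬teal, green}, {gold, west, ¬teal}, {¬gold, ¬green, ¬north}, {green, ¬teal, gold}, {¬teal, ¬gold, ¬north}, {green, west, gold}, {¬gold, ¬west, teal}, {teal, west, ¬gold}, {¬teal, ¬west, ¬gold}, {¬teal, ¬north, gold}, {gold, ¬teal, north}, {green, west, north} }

Case green = True:
Case gold = False:
Case west = True:
Case north = False:
Unit clause (¬teal) forces teal = False.
This assignment satisfies each clause.
A satisfying assignment: west: True, green: True, gold: False, teal: False, north: False.

Yes, satisfiable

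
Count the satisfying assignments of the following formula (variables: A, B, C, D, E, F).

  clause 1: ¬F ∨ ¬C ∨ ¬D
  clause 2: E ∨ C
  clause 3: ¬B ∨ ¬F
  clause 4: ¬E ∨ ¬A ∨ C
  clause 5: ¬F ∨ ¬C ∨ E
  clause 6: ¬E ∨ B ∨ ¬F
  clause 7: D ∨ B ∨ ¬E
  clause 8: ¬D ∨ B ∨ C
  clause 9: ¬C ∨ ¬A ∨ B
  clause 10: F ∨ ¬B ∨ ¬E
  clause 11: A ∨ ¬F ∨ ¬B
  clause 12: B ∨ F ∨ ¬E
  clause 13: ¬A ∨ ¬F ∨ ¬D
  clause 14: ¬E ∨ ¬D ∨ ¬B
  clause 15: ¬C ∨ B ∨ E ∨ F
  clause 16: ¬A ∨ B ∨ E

There are 2^6 = 64 truth assignments over (A, B, C, D, E, F).
Split on E. With E = True, the clauses containing E are satisfied and ¬E drops from the rest; 0 of the 2^5 = 32 assignments to the other variables satisfy what remains.
With E = False, by the same count on the reduced clause set, 4 assignments work.
(One model: A=F, B=T, C=T, D=F, E=F, F=F.)
Total: 0 + 4 = 4.

4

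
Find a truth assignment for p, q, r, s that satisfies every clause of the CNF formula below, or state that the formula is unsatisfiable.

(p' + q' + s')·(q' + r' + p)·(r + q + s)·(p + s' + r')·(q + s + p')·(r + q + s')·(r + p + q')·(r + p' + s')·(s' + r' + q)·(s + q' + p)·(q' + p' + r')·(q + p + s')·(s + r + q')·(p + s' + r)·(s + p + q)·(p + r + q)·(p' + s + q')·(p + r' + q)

UNSATISFIABLE

Suppose p = 0.
Suppose q = 0.
(s') alone gives s = 0.
That conflicts with the unit clause (s).
Undo q and try q = 1.
(r') alone gives r = 0.
That conflicts with the unit clause (r).
Either choice for q ends in contradiction.
Undo p and try p = 1.
Suppose q = 0.
(s) alone gives s = 1.
(r) alone gives r = 1.
That conflicts with the unit clause (r').
Undo q and try q = 1.
(s') alone gives s = 0.
That conflicts with the unit clause (s).
Either choice for q ends in contradiction.
Either choice for p ends in contradiction.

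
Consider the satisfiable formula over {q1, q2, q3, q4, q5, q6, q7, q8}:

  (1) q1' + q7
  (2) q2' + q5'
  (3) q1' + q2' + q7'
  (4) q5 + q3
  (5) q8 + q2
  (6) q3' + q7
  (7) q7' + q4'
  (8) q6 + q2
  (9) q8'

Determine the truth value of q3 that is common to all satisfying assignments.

True

Suppose q3 = 0.
The clause (q5) is unit, so q5 = 1.
The clause (q2') is unit, so q2 = 0.
The clause (q8) is unit, so q8 = 1.
That conflicts with the unit clause (q8').
So every satisfying assignment has q3 = True.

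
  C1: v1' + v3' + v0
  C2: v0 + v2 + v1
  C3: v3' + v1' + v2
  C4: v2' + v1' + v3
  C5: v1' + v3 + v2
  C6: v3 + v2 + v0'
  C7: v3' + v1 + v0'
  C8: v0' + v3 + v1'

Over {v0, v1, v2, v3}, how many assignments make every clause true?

There are 2^4 = 16 truth assignments over (v0, v1, v2, v3).
Check each against the 8 clauses (columns in the order v0, v1, v2, v3):
  F F F F  ✗ fails (v0 + v2 + v1)
  F F F T  ✗ fails (v0 + v2 + v1)
  F F T F  ✓ satisfies all
  F F T T  ✓ satisfies all
  F T F F  ✗ fails (v1' + v3 + v2)
  F T F T  ✗ fails (v1' + v3' + v0)
  F T T F  ✗ fails (v2' + v1' + v3)
  F T T T  ✗ fails (v1' + v3' + v0)
  T F F F  ✗ fails (v3 + v2 + v0')
  T F F T  ✗ fails (v3' + v1 + v0')
  T F T F  ✓ satisfies all
  T F T T  ✗ fails (v3' + v1 + v0')
  T T F F  ✗ fails (v1' + v3 + v2)
  T T F T  ✗ fails (v3' + v1' + v2)
  T T T F  ✗ fails (v2' + v1' + v3)
  T T T T  ✓ satisfies all
4 of the 16 rows are models.

4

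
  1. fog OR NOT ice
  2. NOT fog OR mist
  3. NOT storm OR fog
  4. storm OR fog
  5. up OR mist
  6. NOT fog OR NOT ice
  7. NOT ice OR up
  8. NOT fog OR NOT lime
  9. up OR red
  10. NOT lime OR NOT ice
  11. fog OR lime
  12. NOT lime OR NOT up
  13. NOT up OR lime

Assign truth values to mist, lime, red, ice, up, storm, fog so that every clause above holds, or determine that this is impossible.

Case fog = true:
Unit clause (mist) forces mist = true.
Unit clause (NOT ice) forces ice = false.
Unit clause (NOT lime) forces lime = false.
Unit clause (NOT up) forces up = false.
Unit clause (red) forces red = true.
No clause remains; storm is free.

mist=true; lime=false; red=true; ice=false; up=false; storm=true; fog=true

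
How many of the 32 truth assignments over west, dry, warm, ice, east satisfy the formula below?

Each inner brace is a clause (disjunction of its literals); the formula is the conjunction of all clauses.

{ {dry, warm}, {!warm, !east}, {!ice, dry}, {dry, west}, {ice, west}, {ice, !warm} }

There are 2^5 = 32 truth assignments over (west, dry, warm, ice, east).
Split on ice. With ice = true, the clauses containing ice are satisfied and !ice drops from the rest; 6 of the 2^4 = 16 assignments to the other variables satisfy what remains.
With ice = false, by the same count on the reduced clause set, 2 assignments work.
Total: 6 + 2 = 8.

8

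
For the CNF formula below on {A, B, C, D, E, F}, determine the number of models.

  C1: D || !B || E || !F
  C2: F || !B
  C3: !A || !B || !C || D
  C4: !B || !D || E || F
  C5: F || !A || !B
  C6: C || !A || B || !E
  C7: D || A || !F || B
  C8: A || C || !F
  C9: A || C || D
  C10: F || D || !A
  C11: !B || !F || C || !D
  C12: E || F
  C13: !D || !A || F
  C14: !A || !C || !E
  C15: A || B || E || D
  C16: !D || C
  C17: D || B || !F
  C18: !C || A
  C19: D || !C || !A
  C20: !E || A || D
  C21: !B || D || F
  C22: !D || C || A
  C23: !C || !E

3

There are 2^6 = 64 truth assignments over (A, B, C, D, E, F).
Split on F. With F = true, the clauses containing F are satisfied and !F drops from the rest; 3 of the 2^5 = 32 assignments to the other variables satisfy what remains.
With F = false, by the same count on the reduced clause set, 0 assignments work.
(One model: A=T, B=F, C=T, D=T, E=F, F=T.)
Total: 3 + 0 = 3.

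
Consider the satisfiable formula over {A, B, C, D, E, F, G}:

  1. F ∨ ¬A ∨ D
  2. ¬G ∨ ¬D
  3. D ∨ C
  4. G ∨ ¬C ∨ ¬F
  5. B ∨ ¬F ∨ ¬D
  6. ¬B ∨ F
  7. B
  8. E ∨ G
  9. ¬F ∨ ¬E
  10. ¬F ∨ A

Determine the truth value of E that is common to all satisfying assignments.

False

Suppose E = True.
Unit clause (B) forces B = True.
Unit clause (F) forces F = True.
Now (¬F) is unsatisfied and unit — conflict.
So every satisfying assignment has E = False.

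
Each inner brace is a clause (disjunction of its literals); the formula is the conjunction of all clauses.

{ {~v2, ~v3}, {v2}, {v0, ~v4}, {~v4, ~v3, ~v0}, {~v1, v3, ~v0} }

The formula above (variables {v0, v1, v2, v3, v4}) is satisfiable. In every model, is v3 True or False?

Suppose v3 = 1.
The clause (~v2) is unit, so v2 = 0.
That conflicts with the unit clause (v2).
So every satisfying assignment has v3 = False.

False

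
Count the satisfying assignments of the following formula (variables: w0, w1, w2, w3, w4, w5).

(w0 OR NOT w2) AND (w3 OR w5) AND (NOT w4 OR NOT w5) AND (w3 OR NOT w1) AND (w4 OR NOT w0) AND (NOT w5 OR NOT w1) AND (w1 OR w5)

There are 2^6 = 64 truth assignments over (w0, w1, w2, w3, w4, w5).
Split on w5. With w5 = true, the clauses containing w5 are satisfied and NOT w5 drops from the rest; 2 of the 2^5 = 32 assignments to the other variables satisfy what remains.
With w5 = false, by the same count on the reduced clause set, 4 assignments work.
(One model: w0=F, w1=F, w2=F, w3=F, w4=F, w5=T.)
Total: 2 + 4 = 6.

6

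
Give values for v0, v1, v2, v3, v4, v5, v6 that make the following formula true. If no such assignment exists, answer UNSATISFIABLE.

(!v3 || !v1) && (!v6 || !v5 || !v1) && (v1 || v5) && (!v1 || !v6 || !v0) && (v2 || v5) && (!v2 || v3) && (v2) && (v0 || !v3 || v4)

From the singleton clause (v2), v2 = true.
From the singleton clause (v3), v3 = true.
From the singleton clause (!v1), v1 = false.
From the singleton clause (v5), v5 = true.
Try v0 = true.
No clause remains; v4, v6 are free.

v0 ↦ true,  v1 ↦ false,  v2 ↦ true,  v3 ↦ true,  v4 ↦ true,  v5 ↦ true,  v6 ↦ false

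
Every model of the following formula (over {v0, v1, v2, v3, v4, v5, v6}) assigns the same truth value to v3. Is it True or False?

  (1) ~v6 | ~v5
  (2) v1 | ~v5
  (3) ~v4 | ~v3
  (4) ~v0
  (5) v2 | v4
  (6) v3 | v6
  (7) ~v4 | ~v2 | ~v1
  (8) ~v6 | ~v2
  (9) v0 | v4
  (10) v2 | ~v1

False

Suppose v3 = 1.
From the singleton clause (~v4), v4 = 0.
From the singleton clause (~v0), v0 = 0.
Now (v0) is unsatisfied and unit — conflict.
So every satisfying assignment has v3 = False.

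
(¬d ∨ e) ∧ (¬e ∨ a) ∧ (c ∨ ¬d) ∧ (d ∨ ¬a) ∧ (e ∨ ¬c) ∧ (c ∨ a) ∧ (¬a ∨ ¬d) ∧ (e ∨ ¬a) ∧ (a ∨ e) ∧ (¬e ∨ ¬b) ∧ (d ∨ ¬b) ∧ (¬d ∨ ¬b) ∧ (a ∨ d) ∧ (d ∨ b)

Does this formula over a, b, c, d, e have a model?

No, unsatisfiable

Suppose d = False.
The clause (¬a) is unit, so a = False.
That conflicts with the unit clause (a).
Undo d and try d = True.
The clause (e) is unit, so e = True.
The clause (a) is unit, so a = True.
That conflicts with the unit clause (¬a).
Both values of d lead to a conflict.
No assignment satisfies every clause.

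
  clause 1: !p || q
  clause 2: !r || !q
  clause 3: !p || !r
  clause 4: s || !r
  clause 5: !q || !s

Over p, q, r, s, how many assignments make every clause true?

There are 2^4 = 16 truth assignments over (p, q, r, s).
Check each against the 5 clauses (columns in the order p, q, r, s):
  F F F F  ✓ satisfies all
  F F F T  ✓ satisfies all
  F F T F  ✗ fails (s || !r)
  F F T T  ✓ satisfies all
  F T F F  ✓ satisfies all
  F T F T  ✗ fails (!q || !s)
  F T T F  ✗ fails (!r || !q)
  F T T T  ✗ fails (!r || !q)
  T F F F  ✗ fails (!p || q)
  T F F T  ✗ fails (!p || q)
  T F T F  ✗ fails (!p || q)
  T F T T  ✗ fails (!p || q)
  T T F F  ✓ satisfies all
  T T F T  ✗ fails (!q || !s)
  T T T F  ✗ fails (!r || !q)
  T T T T  ✗ fails (!r || !q)
5 of the 16 rows are models.

5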